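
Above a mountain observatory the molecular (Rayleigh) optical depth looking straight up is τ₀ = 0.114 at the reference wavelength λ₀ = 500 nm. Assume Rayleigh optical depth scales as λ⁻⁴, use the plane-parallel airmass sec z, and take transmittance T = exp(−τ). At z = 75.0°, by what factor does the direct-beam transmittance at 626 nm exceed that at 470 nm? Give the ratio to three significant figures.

Airmass: sec 75.0° = 3.8637.
τ(626 nm) = 0.114 × (500/626)⁴ × 3.8637 = 0.114 × 0.4070 × 3.8637 = 0.1793.
τ(470 nm) = 0.114 × (500/470)⁴ × 3.8637 = 0.114 × 1.2808 × 3.8637 = 0.5642.
T(626)/T(470) = exp(τ_B − τ_A) = exp(0.3849) = 1.4695.

1.47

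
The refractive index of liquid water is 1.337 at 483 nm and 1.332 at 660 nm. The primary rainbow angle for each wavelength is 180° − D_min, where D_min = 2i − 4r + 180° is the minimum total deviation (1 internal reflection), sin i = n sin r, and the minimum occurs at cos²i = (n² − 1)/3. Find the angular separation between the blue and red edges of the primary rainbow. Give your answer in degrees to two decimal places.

At 483 nm (n = 1.337): cos²i = 0.26252 → i = 59.178°, r = 39.964°, D_min = 138.500°, rainbow angle = 41.500°.
At 660 nm (n = 1.332): cos²i = 0.25807 → i = 59.469°, r = 40.290°, D_min = 137.776°, rainbow angle = 42.224°.
Angular width = |41.500° − 42.224°| = 0.724°.

0.72°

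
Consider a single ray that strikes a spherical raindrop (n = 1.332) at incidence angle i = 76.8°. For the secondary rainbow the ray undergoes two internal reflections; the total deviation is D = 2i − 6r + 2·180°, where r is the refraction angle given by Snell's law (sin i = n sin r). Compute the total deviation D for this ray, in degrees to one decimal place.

sin r = sin 76.8° / 1.332 = 0.9736/1.332 = 0.7309; r = 46.96°.
D = 2·76.8° − 6·46.96° + 2·180° = 153.60° − 281.78° + 360° = 231.82°.

231.8°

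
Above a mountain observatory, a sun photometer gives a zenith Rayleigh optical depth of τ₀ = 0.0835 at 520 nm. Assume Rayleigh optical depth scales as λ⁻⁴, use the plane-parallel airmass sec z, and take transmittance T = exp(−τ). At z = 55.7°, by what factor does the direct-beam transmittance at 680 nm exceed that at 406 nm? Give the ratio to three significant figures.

1.42

Airmass: sec 55.7° = 1.7745.
τ(680 nm) = 0.0835 × (520/680)⁴ × 1.7745 = 0.0835 × 0.3420 × 1.7745 = 0.0507.
τ(406 nm) = 0.0835 × (520/406)⁴ × 1.7745 = 0.0835 × 2.6910 × 1.7745 = 0.3987.
T(680)/T(406) = exp(τ_B − τ_A) = exp(0.3481) = 1.4163.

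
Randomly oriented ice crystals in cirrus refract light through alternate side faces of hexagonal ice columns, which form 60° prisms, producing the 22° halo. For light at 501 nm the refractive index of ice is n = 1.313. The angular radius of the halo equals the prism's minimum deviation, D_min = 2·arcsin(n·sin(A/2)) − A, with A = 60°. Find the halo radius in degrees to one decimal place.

22.1°

n·sin(A/2) = 1.313 × sin 30° = 1.313 × 0.5000 = 0.6565.
D_min = 2·arcsin(0.6565) − 60° = 2 × 41.033° − 60° = 22.067°.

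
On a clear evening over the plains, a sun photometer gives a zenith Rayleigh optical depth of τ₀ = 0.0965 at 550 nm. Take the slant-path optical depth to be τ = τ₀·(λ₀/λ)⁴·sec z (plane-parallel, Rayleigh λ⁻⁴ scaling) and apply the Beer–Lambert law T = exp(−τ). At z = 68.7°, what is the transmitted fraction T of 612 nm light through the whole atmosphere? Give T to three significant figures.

sec 68.7° = 2.7529.
τ = 0.0965 × (550/612)⁴ × 2.7529 = 0.0965 × 0.6523 × 2.7529 = 0.1733.
T = exp(−0.1733) = 0.8409.

0.841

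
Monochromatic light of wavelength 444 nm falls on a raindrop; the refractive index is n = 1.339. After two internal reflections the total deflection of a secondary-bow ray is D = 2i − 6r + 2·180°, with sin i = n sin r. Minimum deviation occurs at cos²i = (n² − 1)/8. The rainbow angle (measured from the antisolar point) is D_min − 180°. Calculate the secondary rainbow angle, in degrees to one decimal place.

cos²i = (1.79292 − 1)/8 = 0.09912; i = arccos(0.31483) = 71.650°.
sin r = sin 71.650°/1.339 = 0.70885; r = 45.141°.
D_min = 2·71.650° − 6·45.141° + 360° = 232.451°.
Rainbow angle = D_min − 180° = 52.451°.

52.5°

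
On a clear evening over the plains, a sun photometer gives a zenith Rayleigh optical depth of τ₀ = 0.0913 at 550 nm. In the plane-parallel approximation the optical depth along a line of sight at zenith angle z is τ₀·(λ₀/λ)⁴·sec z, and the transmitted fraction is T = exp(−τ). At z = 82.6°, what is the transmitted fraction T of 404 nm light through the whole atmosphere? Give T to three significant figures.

0.0876

sec 82.6° = 7.7642.
τ = 0.0913 × (550/404)⁴ × 7.7642 = 0.0913 × 3.4350 × 7.7642 = 2.4350.
T = exp(−2.4350) = 0.0876.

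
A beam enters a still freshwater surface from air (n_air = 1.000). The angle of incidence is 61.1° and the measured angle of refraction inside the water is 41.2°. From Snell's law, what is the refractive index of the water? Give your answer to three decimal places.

1.329

n = sin θ_i / sin θ_r = sin 61.1° / sin 41.2° = 0.8755 / 0.6587 = 1.3291.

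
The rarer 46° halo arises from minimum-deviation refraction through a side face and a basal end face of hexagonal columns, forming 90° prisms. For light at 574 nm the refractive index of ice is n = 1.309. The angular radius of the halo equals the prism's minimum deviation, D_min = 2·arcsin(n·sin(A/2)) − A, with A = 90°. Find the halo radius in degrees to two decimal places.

n·sin(A/2) = 1.309 × sin 45° = 1.309 × 0.7071 = 0.9256.
D_min = 2·arcsin(0.9256) − 90° = 2 × 67.759° − 90° = 45.519°.

45.52°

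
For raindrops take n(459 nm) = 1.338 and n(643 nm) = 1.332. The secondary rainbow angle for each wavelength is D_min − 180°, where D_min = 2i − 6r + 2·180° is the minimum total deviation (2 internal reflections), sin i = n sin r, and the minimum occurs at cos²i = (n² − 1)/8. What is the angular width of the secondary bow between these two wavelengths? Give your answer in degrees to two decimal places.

At 459 nm (n = 1.338): cos²i = 0.09878 → i = 71.682°, r = 45.195°, D_min = 232.193°, rainbow angle = 52.193°.
At 643 nm (n = 1.332): cos²i = 0.09678 → i = 71.875°, r = 45.520°, D_min = 230.628°, rainbow angle = 50.628°.
Angular width = |52.193° − 50.628°| = 1.564°.

1.56°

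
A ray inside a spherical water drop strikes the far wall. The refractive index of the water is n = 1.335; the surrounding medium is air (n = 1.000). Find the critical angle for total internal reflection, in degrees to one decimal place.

48.5°

sin θ_c = n_air / n = 1.000 / 1.335 = 0.7491.
θ_c = arcsin(0.7491) = 48.51°.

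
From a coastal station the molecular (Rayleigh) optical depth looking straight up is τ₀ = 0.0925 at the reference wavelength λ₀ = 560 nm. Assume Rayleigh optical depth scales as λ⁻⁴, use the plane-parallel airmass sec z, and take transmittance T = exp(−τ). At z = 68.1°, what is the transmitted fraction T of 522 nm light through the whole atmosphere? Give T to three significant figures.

sec 68.1° = 2.6811.
τ = 0.0925 × (560/522)⁴ × 2.6811 = 0.0925 × 1.3246 × 2.6811 = 0.3285.
T = exp(−0.3285) = 0.7200.

0.720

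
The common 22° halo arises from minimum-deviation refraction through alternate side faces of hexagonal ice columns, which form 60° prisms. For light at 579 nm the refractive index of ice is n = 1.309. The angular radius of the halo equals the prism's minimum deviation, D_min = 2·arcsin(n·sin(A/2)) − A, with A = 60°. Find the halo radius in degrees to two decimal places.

21.76°

n·sin(A/2) = 1.309 × sin 30° = 1.309 × 0.5000 = 0.6545.
D_min = 2·arcsin(0.6545) − 60° = 2 × 40.882° − 60° = 21.763°.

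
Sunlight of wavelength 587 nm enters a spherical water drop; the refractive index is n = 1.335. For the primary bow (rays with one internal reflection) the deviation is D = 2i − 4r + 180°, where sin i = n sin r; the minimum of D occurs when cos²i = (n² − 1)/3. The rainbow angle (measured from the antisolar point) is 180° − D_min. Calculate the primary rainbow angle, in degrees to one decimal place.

41.8°

cos²i = (1.78222 − 1)/3 = 0.26074; i = arccos(0.51063) = 59.294°.
sin r = sin 59.294°/1.335 = 0.64405; r = 40.094°.
D_min = 2·59.294° − 4·40.094° + 180° = 138.212°.
Rainbow angle = 180° − D_min = 41.788°.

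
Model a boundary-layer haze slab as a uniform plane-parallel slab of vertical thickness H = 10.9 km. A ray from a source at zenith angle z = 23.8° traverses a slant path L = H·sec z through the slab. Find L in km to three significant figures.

11.9 km

sec z = 1/cos 23.8° = 1.0929.
L = 10.9 × 1.0929 = 11.913 km.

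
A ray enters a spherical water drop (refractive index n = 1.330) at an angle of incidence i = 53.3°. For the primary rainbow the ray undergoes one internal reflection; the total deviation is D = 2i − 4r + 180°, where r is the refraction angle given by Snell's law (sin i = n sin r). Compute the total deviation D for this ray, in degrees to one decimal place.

sin r = sin 53.3° / 1.330 = 0.8018/1.330 = 0.6028; r = 37.07°.
D = 2·53.3° − 4·37.07° + 180° = 106.60° − 148.29° + 180° = 138.31°.

138.3°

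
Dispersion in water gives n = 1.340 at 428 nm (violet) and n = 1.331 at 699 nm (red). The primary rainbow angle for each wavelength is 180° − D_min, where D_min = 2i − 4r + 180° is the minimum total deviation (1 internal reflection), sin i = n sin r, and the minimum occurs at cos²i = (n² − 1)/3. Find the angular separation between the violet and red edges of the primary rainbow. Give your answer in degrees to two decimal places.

1.30°

At 428 nm (n = 1.340): cos²i = 0.26520 → i = 59.004°, r = 39.770°, D_min = 138.929°, rainbow angle = 41.071°.
At 699 nm (n = 1.331): cos²i = 0.25719 → i = 59.527°, r = 40.356°, D_min = 137.630°, rainbow angle = 42.370°.
Angular width = |41.071° − 42.370°| = 1.299°.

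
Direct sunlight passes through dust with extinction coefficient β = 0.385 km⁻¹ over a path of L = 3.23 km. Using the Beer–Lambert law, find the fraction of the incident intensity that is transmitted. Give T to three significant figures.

τ = β·L = 0.385 × 3.23 = 1.2435.
T = exp(−1.2435) = 0.2884.

0.288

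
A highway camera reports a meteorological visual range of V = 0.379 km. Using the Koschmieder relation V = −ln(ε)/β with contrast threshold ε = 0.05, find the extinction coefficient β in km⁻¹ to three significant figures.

7.90 km⁻¹

β = −ln(0.05) / V = 2.996 / 0.379 = 7.9043 km⁻¹.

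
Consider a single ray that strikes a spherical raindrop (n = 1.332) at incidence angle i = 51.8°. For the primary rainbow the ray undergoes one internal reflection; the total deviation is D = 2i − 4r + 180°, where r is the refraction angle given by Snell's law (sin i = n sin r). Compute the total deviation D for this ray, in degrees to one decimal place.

139.0°

sin r = sin 51.8° / 1.332 = 0.7859/1.332 = 0.5900; r = 36.16°.
D = 2·51.8° − 4·36.16° + 180° = 103.60° − 144.62° + 180° = 138.98°.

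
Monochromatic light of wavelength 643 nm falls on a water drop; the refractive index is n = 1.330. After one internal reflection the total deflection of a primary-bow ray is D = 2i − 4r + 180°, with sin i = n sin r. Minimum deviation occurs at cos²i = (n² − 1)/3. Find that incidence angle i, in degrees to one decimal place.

cos²i = (1.330² − 1)/3 = (1.76890 − 1)/3 = 0.25630.
cos i = 0.50626, so i = 59.585°.

59.6°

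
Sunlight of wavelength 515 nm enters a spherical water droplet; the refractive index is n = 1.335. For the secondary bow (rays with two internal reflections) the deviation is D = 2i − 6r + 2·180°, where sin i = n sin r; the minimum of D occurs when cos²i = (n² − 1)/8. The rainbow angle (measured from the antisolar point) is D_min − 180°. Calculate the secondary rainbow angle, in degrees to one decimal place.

51.4°

cos²i = (1.78222 − 1)/8 = 0.09778; i = arccos(0.31269) = 71.778°.
sin r = sin 71.778°/1.335 = 0.71150; r = 45.357°.
D_min = 2·71.778° − 6·45.357° + 360° = 231.414°.
Rainbow angle = D_min − 180° = 51.414°.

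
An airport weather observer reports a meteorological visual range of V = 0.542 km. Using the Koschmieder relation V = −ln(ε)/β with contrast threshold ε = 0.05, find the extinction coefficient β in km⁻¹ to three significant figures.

5.53 km⁻¹

β = −ln(0.05) / V = 2.996 / 0.542 = 5.5272 km⁻¹.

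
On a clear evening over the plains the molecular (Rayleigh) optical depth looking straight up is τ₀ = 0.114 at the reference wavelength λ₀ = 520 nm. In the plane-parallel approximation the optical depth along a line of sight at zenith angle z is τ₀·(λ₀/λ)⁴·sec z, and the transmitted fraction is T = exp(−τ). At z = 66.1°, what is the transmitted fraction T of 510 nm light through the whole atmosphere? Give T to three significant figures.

sec 66.1° = 2.4683.
τ = 0.114 × (520/510)⁴ × 2.4683 = 0.114 × 1.0808 × 2.4683 = 0.3041.
T = exp(−0.3041) = 0.7378.

0.738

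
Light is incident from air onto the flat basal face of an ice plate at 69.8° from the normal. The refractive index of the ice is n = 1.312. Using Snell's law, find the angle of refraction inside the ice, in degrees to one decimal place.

Snell: sin θ_r = sin θ_i / n = sin 69.8° / 1.312 = 0.9385 / 1.312 = 0.7153.
θ_r = arcsin(0.7153) = 45.67°.

45.7°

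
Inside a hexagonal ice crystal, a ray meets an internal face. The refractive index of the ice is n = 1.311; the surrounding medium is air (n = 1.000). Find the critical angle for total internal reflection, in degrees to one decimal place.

sin θ_c = n_air / n = 1.000 / 1.311 = 0.7628.
θ_c = arcsin(0.7628) = 49.71°.

49.7°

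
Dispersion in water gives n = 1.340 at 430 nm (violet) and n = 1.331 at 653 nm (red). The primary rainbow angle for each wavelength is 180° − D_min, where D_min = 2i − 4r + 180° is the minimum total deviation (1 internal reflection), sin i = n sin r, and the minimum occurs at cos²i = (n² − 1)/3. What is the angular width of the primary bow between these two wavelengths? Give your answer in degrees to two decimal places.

1.30°

At 430 nm (n = 1.340): cos²i = 0.26520 → i = 59.004°, r = 39.770°, D_min = 138.929°, rainbow angle = 41.071°.
At 653 nm (n = 1.331): cos²i = 0.25719 → i = 59.527°, r = 40.356°, D_min = 137.630°, rainbow angle = 42.370°.
Angular width = |41.071° − 42.370°| = 1.299°.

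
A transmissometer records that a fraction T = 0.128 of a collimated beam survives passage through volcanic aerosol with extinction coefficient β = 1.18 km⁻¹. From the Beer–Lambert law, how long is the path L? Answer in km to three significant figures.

Beer–Lambert: T = exp(−βL) ⇒ L = −ln(T)/β = −ln(0.128)/1.18 = 2.0557/1.18 = 1.742 km.

1.74 km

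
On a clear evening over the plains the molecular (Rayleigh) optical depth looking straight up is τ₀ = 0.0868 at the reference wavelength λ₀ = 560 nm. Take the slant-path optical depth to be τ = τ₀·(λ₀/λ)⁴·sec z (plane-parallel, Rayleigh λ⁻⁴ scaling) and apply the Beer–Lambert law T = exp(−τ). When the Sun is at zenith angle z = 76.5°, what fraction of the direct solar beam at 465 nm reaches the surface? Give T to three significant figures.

sec 76.5° = 4.2837.
τ = 0.0868 × (560/465)⁴ × 4.2837 = 0.0868 × 2.1035 × 4.2837 = 0.7821.
T = exp(−0.7821) = 0.4574.

0.457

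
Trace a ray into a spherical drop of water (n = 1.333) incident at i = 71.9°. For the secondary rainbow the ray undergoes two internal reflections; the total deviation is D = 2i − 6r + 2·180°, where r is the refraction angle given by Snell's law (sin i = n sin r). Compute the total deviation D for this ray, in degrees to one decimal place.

sin r = sin 71.9° / 1.333 = 0.9505/1.333 = 0.7131; r = 45.48°.
D = 2·71.9° − 6·45.48° + 2·180° = 143.80° − 272.91° + 360° = 230.89°.

230.9°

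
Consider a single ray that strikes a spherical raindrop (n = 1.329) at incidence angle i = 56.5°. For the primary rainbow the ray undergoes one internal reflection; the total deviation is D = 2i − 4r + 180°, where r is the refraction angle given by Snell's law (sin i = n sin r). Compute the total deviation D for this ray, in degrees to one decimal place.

sin r = sin 56.5° / 1.329 = 0.8339/1.329 = 0.6275; r = 38.86°.
D = 2·56.5° − 4·38.86° + 180° = 113.00° − 155.45° + 180° = 137.55°.

137.5°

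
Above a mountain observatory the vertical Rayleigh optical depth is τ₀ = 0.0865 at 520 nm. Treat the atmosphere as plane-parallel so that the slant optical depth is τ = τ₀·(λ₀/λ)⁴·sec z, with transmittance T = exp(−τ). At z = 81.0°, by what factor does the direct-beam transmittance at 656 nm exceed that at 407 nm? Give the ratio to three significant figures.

3.51

Airmass: sec 81.0° = 6.3925.
τ(656 nm) = 0.0865 × (520/656)⁴ × 6.3925 = 0.0865 × 0.3948 × 6.3925 = 0.2183.
τ(407 nm) = 0.0865 × (520/407)⁴ × 6.3925 = 0.0865 × 2.6646 × 6.3925 = 1.4734.
T(656)/T(407) = exp(τ_B − τ_A) = exp(1.2551) = 3.5081.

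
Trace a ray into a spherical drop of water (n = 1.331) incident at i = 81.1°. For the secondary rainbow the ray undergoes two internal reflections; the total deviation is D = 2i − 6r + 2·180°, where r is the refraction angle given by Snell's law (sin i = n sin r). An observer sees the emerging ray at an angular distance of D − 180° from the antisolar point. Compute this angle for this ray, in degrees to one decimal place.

sin r = sin 81.1° / 1.331 = 0.9880/1.331 = 0.7423; r = 47.93°.
D = 2·81.1° − 6·47.93° + 2·180° = 162.20° − 287.55° + 360° = 234.65°.
Angle from antisolar point = D − 180° = 54.65°.

54.6°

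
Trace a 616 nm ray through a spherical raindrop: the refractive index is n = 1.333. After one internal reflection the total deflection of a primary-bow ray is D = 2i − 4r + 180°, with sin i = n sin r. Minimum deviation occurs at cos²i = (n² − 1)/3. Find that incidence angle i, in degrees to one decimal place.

cos²i = (1.333² − 1)/3 = (1.77689 − 1)/3 = 0.25896.
cos i = 0.50888, so i = 59.410°.

59.4°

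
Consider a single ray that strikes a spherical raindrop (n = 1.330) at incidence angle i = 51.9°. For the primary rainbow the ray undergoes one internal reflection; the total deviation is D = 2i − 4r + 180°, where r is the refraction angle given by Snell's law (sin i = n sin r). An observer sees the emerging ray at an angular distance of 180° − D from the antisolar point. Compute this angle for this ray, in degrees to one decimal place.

41.3°

sin r = sin 51.9° / 1.330 = 0.7869/1.330 = 0.5917; r = 36.28°.
D = 2·51.9° − 4·36.28° + 180° = 103.80° − 145.11° + 180° = 138.69°.
Angle from antisolar point = 180° − D = 41.31°.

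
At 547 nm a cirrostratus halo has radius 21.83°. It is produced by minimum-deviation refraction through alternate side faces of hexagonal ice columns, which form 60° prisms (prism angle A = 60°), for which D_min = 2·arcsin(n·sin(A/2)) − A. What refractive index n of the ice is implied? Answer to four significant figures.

1.310

Rearranging: n = sin((D_min + A)/2) / sin(A/2).
(D_min + A)/2 = (21.83° + 60°)/2 = 40.915°.
n = sin 40.915° / sin 30° = 0.6549 / 0.5000 = 1.3099.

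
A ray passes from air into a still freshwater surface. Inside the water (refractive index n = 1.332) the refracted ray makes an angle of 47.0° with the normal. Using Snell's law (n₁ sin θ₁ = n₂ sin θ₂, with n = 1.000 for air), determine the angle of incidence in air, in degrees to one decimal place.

76.9°

Snell: sin θ_i = n · sin θ_r = 1.332 × sin 47.0° = 1.332 × 0.7314 = 0.9742.
θ_i = arcsin(0.9742) = 76.95°.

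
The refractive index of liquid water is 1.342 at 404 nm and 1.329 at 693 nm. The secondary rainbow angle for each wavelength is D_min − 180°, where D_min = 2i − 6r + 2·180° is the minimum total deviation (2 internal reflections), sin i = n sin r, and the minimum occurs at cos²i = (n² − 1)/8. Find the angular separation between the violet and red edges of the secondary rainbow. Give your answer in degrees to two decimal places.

3.39°

At 404 nm (n = 1.342): cos²i = 0.10012 → i = 71.554°, r = 44.981°, D_min = 233.222°, rainbow angle = 53.222°.
At 693 nm (n = 1.329): cos²i = 0.09578 → i = 71.972°, r = 45.685°, D_min = 229.837°, rainbow angle = 49.837°.
Angular width = |53.222° − 49.837°| = 3.385°.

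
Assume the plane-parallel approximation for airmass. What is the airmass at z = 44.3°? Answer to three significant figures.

X = sec z = 1/cos 44.3° = 1/0.7157 = 1.3972.

1.40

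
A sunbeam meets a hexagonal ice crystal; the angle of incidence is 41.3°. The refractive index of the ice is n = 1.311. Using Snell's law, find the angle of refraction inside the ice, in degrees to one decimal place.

30.2°

Snell: sin θ_r = sin θ_i / n = sin 41.3° / 1.311 = 0.6600 / 1.311 = 0.5034.
θ_r = arcsin(0.5034) = 30.23°.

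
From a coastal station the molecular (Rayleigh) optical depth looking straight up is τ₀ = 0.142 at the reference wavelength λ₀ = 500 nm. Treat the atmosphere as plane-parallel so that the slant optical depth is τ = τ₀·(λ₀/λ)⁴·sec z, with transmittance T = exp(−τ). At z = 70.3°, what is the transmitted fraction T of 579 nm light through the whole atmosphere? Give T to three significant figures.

0.791

sec 70.3° = 2.9665.
τ = 0.142 × (500/579)⁴ × 2.9665 = 0.142 × 0.5561 × 2.9665 = 0.2343.
T = exp(−0.2343) = 0.7912.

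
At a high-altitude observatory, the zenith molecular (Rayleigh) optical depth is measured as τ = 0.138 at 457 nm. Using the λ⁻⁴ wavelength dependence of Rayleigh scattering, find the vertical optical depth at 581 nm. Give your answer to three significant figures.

τ(581 nm) = τ(457 nm) × (457/581)⁴ = 0.138 × (0.7866)⁴ = 0.138 × 0.3828 = 0.0528.

0.0528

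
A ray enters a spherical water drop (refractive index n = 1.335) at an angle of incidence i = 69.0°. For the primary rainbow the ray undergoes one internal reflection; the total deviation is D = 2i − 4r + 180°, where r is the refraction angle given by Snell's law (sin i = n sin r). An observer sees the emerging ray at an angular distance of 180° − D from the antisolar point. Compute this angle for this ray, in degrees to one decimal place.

39.5°

sin r = sin 69.0° / 1.335 = 0.9336/1.335 = 0.6993; r = 44.37°.
D = 2·69.0° − 4·44.37° + 180° = 138.00° − 177.49° + 180° = 140.51°.
Angle from antisolar point = 180° − D = 39.49°.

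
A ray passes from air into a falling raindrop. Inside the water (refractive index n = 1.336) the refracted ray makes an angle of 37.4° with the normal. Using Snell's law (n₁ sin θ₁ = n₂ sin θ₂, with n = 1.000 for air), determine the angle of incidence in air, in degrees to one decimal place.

Snell: sin θ_i = n · sin θ_r = 1.336 × sin 37.4° = 1.336 × 0.6074 = 0.8115.
θ_i = arcsin(0.8115) = 54.24°.

54.2°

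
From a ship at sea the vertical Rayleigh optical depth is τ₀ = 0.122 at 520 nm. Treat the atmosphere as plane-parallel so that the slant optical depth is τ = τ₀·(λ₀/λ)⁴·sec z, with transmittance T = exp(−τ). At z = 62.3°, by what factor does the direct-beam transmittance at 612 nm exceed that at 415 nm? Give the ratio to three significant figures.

1.67

Airmass: sec 62.3° = 2.1513.
τ(612 nm) = 0.122 × (520/612)⁴ × 2.1513 = 0.122 × 0.5212 × 2.1513 = 0.1368.
τ(415 nm) = 0.122 × (520/415)⁴ × 2.1513 = 0.122 × 2.4650 × 2.1513 = 0.6470.
T(612)/T(415) = exp(τ_B − τ_A) = exp(0.5102) = 1.6656.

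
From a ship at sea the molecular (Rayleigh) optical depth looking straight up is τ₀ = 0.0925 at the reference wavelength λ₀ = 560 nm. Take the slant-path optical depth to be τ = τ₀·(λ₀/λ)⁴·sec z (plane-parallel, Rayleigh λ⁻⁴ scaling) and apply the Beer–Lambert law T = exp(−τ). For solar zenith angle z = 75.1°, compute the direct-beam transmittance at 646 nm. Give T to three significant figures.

0.816

sec 75.1° = 3.8890.
τ = 0.0925 × (560/646)⁴ × 3.8890 = 0.0925 × 0.5647 × 3.8890 = 0.2031.
T = exp(−0.2031) = 0.8162.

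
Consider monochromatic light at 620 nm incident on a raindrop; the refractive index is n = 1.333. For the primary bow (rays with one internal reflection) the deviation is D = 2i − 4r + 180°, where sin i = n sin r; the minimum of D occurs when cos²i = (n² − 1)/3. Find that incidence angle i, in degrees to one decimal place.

cos²i = (1.333² − 1)/3 = (1.77689 − 1)/3 = 0.25896.
cos i = 0.50888, so i = 59.410°.

59.4°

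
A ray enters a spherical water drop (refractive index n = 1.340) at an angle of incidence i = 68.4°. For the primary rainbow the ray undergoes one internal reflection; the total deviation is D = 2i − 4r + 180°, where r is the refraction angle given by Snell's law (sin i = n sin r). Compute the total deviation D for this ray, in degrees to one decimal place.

141.1°

sin r = sin 68.4° / 1.340 = 0.9298/1.340 = 0.6939; r = 43.94°.
D = 2·68.4° − 4·43.94° + 180° = 136.80° − 175.75° + 180° = 141.05°.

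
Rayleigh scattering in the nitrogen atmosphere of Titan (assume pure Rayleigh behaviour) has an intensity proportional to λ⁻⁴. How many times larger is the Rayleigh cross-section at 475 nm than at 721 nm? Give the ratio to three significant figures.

Rayleigh scattering ∝ λ⁻⁴, so the ratio of coefficients is the inverse fourth power of the wavelength ratio.
σ(475)/σ(721) = (721/475)⁴ = (1.5179)⁴ = 5.308.

5.31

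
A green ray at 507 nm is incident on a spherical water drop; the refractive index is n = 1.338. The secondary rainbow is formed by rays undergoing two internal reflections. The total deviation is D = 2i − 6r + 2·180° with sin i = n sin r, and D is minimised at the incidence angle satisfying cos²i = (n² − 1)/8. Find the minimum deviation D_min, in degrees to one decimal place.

cos²i = (1.79024 − 1)/8 = 0.09878; i = arccos(0.31429) = 71.682°.
sin r = sin 71.682°/1.338 = 0.70951; r = 45.195°.
D_min = 2·71.682° − 6·45.195° + 360° = 232.193°.

232.2°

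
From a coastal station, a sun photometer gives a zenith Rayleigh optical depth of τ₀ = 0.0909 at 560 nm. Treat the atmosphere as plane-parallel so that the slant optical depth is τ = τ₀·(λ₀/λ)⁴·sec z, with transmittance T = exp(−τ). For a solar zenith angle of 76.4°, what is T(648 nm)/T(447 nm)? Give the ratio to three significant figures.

2.09

Airmass: sec 76.4° = 4.2527.
τ(648 nm) = 0.0909 × (560/648)⁴ × 4.2527 = 0.0909 × 0.5578 × 4.2527 = 0.2156.
τ(447 nm) = 0.0909 × (560/447)⁴ × 4.2527 = 0.0909 × 2.4633 × 4.2527 = 0.9523.
T(648)/T(447) = exp(τ_B − τ_A) = exp(0.7366) = 2.0889.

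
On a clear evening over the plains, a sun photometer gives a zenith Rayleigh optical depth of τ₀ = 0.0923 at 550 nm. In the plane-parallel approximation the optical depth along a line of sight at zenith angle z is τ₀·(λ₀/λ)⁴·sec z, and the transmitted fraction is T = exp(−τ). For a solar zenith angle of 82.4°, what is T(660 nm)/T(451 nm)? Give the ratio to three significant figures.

Airmass: sec 82.4° = 7.5611.
τ(660 nm) = 0.0923 × (550/660)⁴ × 7.5611 = 0.0923 × 0.4823 × 7.5611 = 0.3366.
τ(451 nm) = 0.0923 × (550/451)⁴ × 7.5611 = 0.0923 × 2.2118 × 7.5611 = 1.5436.
T(660)/T(451) = exp(τ_B − τ_A) = exp(1.2070) = 3.3435.

3.34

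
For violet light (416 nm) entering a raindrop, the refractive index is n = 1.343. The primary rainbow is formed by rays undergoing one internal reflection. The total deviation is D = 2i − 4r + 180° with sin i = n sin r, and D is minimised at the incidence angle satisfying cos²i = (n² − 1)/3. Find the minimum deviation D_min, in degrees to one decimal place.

139.4°

cos²i = (1.80365 − 1)/3 = 0.26788; i = arccos(0.51757) = 58.830°.
sin r = sin 58.830°/1.343 = 0.63711; r = 39.577°.
D_min = 2·58.830° − 4·39.577° + 180° = 139.354°.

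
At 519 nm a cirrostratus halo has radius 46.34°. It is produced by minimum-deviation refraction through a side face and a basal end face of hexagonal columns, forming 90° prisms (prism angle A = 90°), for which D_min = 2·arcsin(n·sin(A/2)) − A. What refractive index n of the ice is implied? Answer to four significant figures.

Rearranging: n = sin((D_min + A)/2) / sin(A/2).
(D_min + A)/2 = (46.34° + 90°)/2 = 68.170°.
n = sin 68.170° / sin 45° = 0.9283 / 0.7071 = 1.3128.

1.313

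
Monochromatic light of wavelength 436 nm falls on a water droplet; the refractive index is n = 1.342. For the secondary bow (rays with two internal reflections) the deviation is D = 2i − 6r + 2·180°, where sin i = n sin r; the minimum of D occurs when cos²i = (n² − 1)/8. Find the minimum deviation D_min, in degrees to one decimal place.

233.2°

cos²i = (1.80096 − 1)/8 = 0.10012; i = arccos(0.31642) = 71.554°.
sin r = sin 71.554°/1.342 = 0.70687; r = 44.981°.
D_min = 2·71.554° − 6·44.981° + 360° = 233.222°.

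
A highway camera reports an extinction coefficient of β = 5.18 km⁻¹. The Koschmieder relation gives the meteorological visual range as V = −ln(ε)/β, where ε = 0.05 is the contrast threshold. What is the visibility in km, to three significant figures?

0.578 km

V = −ln(0.05) / 5.18 = 2.996 / 5.18 = 0.5783 km.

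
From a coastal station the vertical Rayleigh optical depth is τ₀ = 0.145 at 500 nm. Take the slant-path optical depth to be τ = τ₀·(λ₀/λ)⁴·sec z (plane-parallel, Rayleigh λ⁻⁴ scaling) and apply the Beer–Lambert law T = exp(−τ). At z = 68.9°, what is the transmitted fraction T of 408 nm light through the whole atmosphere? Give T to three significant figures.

0.403

sec 68.9° = 2.7778.
τ = 0.145 × (500/408)⁴ × 2.7778 = 0.145 × 2.2555 × 2.7778 = 0.9085.
T = exp(−0.9085) = 0.4031.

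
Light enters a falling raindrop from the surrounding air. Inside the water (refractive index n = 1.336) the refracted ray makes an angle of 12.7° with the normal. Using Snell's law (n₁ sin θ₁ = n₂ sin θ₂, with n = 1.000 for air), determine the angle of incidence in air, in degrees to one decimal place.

Snell: sin θ_i = n · sin θ_r = 1.336 × sin 12.7° = 1.336 × 0.2198 = 0.2937.
θ_i = arcsin(0.2937) = 17.08°.

17.1°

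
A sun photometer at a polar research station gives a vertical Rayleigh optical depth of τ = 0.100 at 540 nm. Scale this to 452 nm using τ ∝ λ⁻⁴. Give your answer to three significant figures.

0.204

τ(452 nm) = τ(540 nm) × (540/452)⁴ = 0.100 × (1.1947)⁴ = 0.100 × 2.0371 = 0.2037.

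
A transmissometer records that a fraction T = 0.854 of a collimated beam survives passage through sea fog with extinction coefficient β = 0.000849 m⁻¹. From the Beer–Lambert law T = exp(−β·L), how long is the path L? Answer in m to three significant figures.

186 m

Beer–Lambert: T = exp(−βL) ⇒ L = −ln(T)/β = −ln(0.854)/0.000849 = 0.1578/0.000849 = 185.9 m.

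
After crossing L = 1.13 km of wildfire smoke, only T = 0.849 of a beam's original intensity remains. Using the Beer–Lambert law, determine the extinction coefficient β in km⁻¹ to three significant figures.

0.145 km⁻¹

Beer–Lambert: T = exp(−βL) ⇒ β = −ln(T)/L = −ln(0.849)/1.13 = 0.1637/1.13 = 0.1449 km⁻¹.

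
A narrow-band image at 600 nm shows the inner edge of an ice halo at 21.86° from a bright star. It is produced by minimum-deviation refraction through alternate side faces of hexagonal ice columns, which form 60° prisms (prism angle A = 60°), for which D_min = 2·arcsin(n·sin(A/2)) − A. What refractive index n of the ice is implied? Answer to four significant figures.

Rearranging: n = sin((D_min + A)/2) / sin(A/2).
(D_min + A)/2 = (21.86° + 60°)/2 = 40.930°.
n = sin 40.930° / sin 30° = 0.6551 / 0.5000 = 1.3103.

1.310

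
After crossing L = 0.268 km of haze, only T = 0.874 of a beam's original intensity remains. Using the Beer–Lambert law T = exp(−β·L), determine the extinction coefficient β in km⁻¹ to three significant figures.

0.503 km⁻¹

Beer–Lambert: T = exp(−βL) ⇒ β = −ln(T)/L = −ln(0.874)/0.268 = 0.1347/0.268 = 0.5025 km⁻¹.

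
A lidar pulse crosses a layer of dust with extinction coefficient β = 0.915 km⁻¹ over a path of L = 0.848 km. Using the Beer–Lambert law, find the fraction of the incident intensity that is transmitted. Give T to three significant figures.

0.460

τ = β·L = 0.915 × 0.848 = 0.7759.
T = exp(−0.7759) = 0.4603.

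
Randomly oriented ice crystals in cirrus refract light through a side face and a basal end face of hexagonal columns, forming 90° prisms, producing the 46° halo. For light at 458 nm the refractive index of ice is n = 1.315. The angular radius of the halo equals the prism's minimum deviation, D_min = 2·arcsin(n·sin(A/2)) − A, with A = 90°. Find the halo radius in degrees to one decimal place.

46.8°

n·sin(A/2) = 1.315 × sin 45° = 1.315 × 0.7071 = 0.9298.
D_min = 2·arcsin(0.9298) − 90° = 2 × 68.411° − 90° = 46.821°.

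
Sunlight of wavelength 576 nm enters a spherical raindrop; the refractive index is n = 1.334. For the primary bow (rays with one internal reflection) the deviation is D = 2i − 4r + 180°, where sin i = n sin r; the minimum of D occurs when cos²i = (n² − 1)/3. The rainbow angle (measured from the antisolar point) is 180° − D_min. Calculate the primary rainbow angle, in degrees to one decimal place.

cos²i = (1.77956 − 1)/3 = 0.25985; i = arccos(0.50976) = 59.352°.
sin r = sin 59.352°/1.334 = 0.64492; r = 40.159°.
D_min = 2·59.352° − 4·40.159° + 180° = 138.067°.
Rainbow angle = 180° − D_min = 41.933°.

41.9°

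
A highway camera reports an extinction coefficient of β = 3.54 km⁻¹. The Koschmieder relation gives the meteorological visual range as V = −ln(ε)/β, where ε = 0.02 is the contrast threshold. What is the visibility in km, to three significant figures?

1.11 km

V = −ln(0.02) / 3.54 = 3.912 / 3.54 = 1.1051 km.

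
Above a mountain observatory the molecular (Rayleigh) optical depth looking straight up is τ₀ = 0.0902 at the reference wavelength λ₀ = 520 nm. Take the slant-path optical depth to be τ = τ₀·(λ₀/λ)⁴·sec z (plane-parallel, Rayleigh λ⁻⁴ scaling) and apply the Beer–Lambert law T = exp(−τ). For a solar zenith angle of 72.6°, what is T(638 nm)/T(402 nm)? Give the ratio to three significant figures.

Airmass: sec 72.6° = 3.3440.
τ(638 nm) = 0.0902 × (520/638)⁴ × 3.3440 = 0.0902 × 0.4413 × 3.3440 = 0.1331.
τ(402 nm) = 0.0902 × (520/402)⁴ × 3.3440 = 0.0902 × 2.7997 × 3.3440 = 0.8445.
T(638)/T(402) = exp(τ_B − τ_A) = exp(0.7114) = 2.0368.

2.04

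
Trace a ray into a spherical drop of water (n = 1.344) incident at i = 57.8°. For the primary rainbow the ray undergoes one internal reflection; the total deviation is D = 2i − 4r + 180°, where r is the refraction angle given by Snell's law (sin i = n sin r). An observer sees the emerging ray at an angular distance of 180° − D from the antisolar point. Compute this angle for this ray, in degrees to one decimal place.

sin r = sin 57.8° / 1.344 = 0.8462/1.344 = 0.6296; r = 39.02°.
D = 2·57.8° − 4·39.02° + 180° = 115.60° − 156.08° + 180° = 139.52°.
Angle from antisolar point = 180° − D = 40.48°.

40.5°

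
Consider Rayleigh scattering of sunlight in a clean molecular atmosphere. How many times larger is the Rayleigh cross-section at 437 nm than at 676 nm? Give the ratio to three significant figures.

5.73

Rayleigh scattering ∝ λ⁻⁴, so the ratio of coefficients is the inverse fourth power of the wavelength ratio.
σ(437)/σ(676) = (676/437)⁴ = (1.5469)⁴ = 5.726.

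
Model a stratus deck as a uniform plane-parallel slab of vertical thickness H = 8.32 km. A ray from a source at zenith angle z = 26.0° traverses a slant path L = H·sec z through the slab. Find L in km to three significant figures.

sec z = 1/cos 26.0° = 1.1126.
L = 8.32 × 1.1126 = 9.257 km.

9.26 km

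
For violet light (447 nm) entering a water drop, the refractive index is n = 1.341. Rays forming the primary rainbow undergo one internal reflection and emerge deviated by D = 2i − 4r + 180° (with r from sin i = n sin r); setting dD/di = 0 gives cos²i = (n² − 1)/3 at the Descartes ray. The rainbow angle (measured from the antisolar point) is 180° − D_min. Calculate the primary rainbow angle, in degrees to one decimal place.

cos²i = (1.79828 − 1)/3 = 0.26609; i = arccos(0.51584) = 58.946°.
sin r = sin 58.946°/1.341 = 0.63884; r = 39.705°.
D_min = 2·58.946° − 4·39.705° + 180° = 139.071°.
Rainbow angle = 180° − D_min = 40.929°.

40.9°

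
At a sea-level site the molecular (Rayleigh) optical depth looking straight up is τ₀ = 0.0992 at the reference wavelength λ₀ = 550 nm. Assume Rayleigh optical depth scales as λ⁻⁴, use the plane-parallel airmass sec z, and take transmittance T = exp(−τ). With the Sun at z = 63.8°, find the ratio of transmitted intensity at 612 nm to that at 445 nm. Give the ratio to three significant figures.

Airmass: sec 63.8° = 2.2650.
τ(612 nm) = 0.0992 × (550/612)⁴ × 2.2650 = 0.0992 × 0.6523 × 2.2650 = 0.1466.
τ(445 nm) = 0.0992 × (550/445)⁴ × 2.2650 = 0.0992 × 2.3335 × 2.2650 = 0.5243.
T(612)/T(445) = exp(τ_B − τ_A) = exp(0.3777) = 1.4590.

1.46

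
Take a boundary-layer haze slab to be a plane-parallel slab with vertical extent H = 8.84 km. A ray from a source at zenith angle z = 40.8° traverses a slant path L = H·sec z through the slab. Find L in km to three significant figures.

sec z = 1/cos 40.8° = 1.3210.
L = 8.84 × 1.3210 = 11.678 km.

11.7 km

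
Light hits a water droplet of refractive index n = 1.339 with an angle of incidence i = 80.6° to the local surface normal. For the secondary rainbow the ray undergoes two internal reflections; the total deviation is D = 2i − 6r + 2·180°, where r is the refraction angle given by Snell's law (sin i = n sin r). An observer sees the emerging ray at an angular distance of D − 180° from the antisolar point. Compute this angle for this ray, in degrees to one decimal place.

sin r = sin 80.6° / 1.339 = 0.9866/1.339 = 0.7368; r = 47.46°.
D = 2·80.6° − 6·47.46° + 2·180° = 161.20° − 284.76° + 360° = 236.44°.
Angle from antisolar point = D − 180° = 56.44°.

56.4°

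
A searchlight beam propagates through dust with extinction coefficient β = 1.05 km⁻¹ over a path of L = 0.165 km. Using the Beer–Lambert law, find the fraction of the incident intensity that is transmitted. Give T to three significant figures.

τ = β·L = 1.05 × 0.165 = 0.1733.
T = exp(−0.1733) = 0.8409.

0.841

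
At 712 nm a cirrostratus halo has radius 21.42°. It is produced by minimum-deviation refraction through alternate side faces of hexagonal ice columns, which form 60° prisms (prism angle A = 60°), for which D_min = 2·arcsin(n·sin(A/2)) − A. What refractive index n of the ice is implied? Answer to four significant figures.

Rearranging: n = sin((D_min + A)/2) / sin(A/2).
(D_min + A)/2 = (21.42° + 60°)/2 = 40.710°.
n = sin 40.710° / sin 30° = 0.6522 / 0.5000 = 1.3045.

1.304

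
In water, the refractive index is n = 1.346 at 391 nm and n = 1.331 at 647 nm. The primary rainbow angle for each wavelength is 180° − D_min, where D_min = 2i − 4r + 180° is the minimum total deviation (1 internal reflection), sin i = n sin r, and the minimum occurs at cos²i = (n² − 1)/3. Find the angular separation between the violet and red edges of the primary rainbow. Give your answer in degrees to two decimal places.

2.15°

At 391 nm (n = 1.346): cos²i = 0.27057 → i = 58.657°, r = 39.384°, D_min = 139.775°, rainbow angle = 40.225°.
At 647 nm (n = 1.331): cos²i = 0.25719 → i = 59.527°, r = 40.356°, D_min = 137.630°, rainbow angle = 42.370°.
Angular width = |40.225° − 42.370°| = 2.145°.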